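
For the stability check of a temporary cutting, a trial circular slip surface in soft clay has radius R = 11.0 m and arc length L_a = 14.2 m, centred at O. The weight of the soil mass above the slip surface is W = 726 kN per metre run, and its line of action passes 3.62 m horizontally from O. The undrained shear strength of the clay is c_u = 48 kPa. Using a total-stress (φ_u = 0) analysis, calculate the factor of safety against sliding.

Taking moments about the centre O, the resisting moment is provided by the undrained shear strength acting along the arc:
M_R = c_u·L_a·R = 48·14.20·11.0 = 7497.6 kN·m/m
M_D = W·d = 726·3.62 = 2628.1 kN·m/m
FS = M_R / M_D = 7497.6 / 2628.1 = 2.853

FS = 2.85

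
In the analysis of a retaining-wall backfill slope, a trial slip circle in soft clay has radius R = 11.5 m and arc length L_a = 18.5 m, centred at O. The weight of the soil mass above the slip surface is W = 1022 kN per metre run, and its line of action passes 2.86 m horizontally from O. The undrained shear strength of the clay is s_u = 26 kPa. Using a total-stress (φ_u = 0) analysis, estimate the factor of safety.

Taking moments about the centre O, the resisting moment is provided by the undrained shear strength acting along the arc:
M_R = s_u·L_a·R = 26·18.50·11.5 = 5531.5 kN·m/m
M_D = W·d = 1022·2.86 = 2922.9 kN·m/m
FS = M_R / M_D = 5531.5 / 2922.9 = 1.892

FS = 1.89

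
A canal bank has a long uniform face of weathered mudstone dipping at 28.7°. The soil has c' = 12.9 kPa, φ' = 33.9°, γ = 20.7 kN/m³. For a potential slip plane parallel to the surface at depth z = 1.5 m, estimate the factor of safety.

FS = 2.21

For an infinite slope with a slip plane parallel to the surface (no pore pressure): FS = [c' + γz cos²β tanφ'] / [γz sinβ cosβ].
γz = 20.7·1.5 = 31.05 kN/m²
Numerator = 12.9 + 31.05·cos²28.7°·tan33.9° = 12.9 + 31.05·0.7694·0.6720 = 28.953 kPa
Denominator = 31.05·sin28.7°·cos28.7° = 31.05·0.4802·0.8771 = 13.079 kPa
FS = 28.953 / 13.079 = 2.214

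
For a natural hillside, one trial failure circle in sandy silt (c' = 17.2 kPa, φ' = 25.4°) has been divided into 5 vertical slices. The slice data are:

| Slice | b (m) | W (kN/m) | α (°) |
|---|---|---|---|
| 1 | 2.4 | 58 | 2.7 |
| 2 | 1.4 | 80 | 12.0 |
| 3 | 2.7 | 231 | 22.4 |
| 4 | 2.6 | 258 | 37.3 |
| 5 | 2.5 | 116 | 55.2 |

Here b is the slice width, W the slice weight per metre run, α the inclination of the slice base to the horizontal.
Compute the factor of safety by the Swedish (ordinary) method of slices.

FS = 1.51

Ordinary method of slices: FS = Σ[c'·Δl_i + (W_i cosα_i)·tanφ'] / Σ W_i sinα_i, with Δl_i = b_i / cosα_i.
Slice 1: Δl = 2.4/cos2.7° = 2.403 m; N'_1 = 58·cos2.7° = 57.9; c'Δl = 41.33; W sinα = 2.7
Slice 2: Δl = 1.4/cos12.0° = 1.431 m; N'_2 = 80·cos12.0° = 78.3; c'Δl = 24.62; W sinα = 16.6
Slice 3: Δl = 2.7/cos22.4° = 2.920 m; N'_3 = 231·cos22.4° = 213.6; c'Δl = 50.23; W sinα = 88.0
Slice 4: Δl = 2.6/cos37.3° = 3.268 m; N'_4 = 258·cos37.3° = 205.2; c'Δl = 56.22; W sinα = 156.3
Slice 5: Δl = 2.5/cos55.2° = 4.380 m; N'_5 = 116·cos55.2° = 66.2; c'Δl = 75.34; W sinα = 95.3
Σc'Δl = 247.7 kN/m; ΣN' = 621.2 kN/m; ΣW sinα = 359.0 kN/m
Resisting = 247.7 + 621.2·tan25.4° = 247.7 + 295.0 = 542.7 kN/m
FS = 542.7 / 359.0 = 1.512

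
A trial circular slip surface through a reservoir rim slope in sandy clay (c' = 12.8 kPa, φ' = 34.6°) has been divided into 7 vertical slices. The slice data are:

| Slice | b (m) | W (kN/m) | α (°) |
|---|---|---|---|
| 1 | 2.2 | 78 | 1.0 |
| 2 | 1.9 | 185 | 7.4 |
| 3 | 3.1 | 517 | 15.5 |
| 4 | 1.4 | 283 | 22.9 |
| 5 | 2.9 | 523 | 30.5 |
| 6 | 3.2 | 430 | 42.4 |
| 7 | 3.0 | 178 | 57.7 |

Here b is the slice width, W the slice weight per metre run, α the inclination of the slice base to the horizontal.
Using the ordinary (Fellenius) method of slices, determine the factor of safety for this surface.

Ordinary method of slices: FS = Σ[c'·Δl_i + (W_i cosα_i)·tanφ'] / Σ W_i sinα_i, with Δl_i = b_i / cosα_i.
Slice 1: Δl = 2.2/cos1.0° = 2.200 m; N'_1 = 78·cos1.0° = 78.0; c'Δl = 28.16; W sinα = 1.4
Slice 2: Δl = 1.9/cos7.4° = 1.916 m; N'_2 = 185·cos7.4° = 183.5; c'Δl = 24.52; W sinα = 23.8
Slice 3: Δl = 3.1/cos15.5° = 3.217 m; N'_3 = 517·cos15.5° = 498.2; c'Δl = 41.18; W sinα = 138.2
Slice 4: Δl = 1.4/cos22.9° = 1.520 m; N'_4 = 283·cos22.9° = 260.7; c'Δl = 19.45; W sinα = 110.1
Slice 5: Δl = 2.9/cos30.5° = 3.366 m; N'_5 = 523·cos30.5° = 450.6; c'Δl = 43.08; W sinα = 265.4
Slice 6: Δl = 3.2/cos42.4° = 4.333 m; N'_6 = 430·cos42.4° = 317.5; c'Δl = 55.47; W sinα = 290.0
Slice 7: Δl = 3.0/cos57.7° = 5.614 m; N'_7 = 178·cos57.7° = 95.1; c'Δl = 71.86; W sinα = 150.5
Σc'Δl = 283.7 kN/m; ΣN' = 1883.6 kN/m; ΣW sinα = 979.3 kN/m
Resisting = 283.7 + 1883.6·tan34.6° = 283.7 + 1299.4 = 1583.2 kN/m
FS = 1583.2 / 979.3 = 1.617

FS = 1.62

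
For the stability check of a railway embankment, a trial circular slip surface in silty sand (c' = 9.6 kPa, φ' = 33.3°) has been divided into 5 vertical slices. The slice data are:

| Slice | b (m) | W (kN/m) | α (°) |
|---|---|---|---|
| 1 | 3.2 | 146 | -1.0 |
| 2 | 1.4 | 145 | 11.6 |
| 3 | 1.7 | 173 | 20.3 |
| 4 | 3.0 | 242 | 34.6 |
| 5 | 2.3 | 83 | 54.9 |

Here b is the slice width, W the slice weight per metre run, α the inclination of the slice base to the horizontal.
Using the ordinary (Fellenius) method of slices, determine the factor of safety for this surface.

Ordinary method of slices: FS = Σ[c'·Δl_i + (W_i cosα_i)·tanφ'] / Σ W_i sinα_i, with Δl_i = b_i / cosα_i.
Slice 1: Δl = 3.2/cos(-1.0°) = 3.200 m; N'_1 = 146·cos(-1.0°) = 146.0; c'Δl = 30.72; W sinα = -2.5
Slice 2: Δl = 1.4/cos11.6° = 1.429 m; N'_2 = 145·cos11.6° = 142.0; c'Δl = 13.72; W sinα = 29.2
Slice 3: Δl = 1.7/cos20.3° = 1.813 m; N'_3 = 173·cos20.3° = 162.3; c'Δl = 17.40; W sinα = 60.0
Slice 4: Δl = 3.0/cos34.6° = 3.645 m; N'_4 = 242·cos34.6° = 199.2; c'Δl = 34.99; W sinα = 137.4
Slice 5: Δl = 2.3/cos54.9° = 4.000 m; N'_5 = 83·cos54.9° = 47.7; c'Δl = 38.40; W sinα = 67.9
Σc'Δl = 135.2 kN/m; ΣN' = 697.2 kN/m; ΣW sinα = 292.0 kN/m
Resisting = 135.2 + 697.2·tan33.3° = 135.2 + 458.0 = 593.2 kN/m
FS = 593.2 / 292.0 = 2.032

FS = 2.03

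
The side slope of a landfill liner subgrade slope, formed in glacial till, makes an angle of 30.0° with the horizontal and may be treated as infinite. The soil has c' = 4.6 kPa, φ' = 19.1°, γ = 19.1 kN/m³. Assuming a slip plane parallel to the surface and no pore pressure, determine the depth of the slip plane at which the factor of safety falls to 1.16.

z = 0.99 m

Setting FS = 1.16 in FS = [c' + γz cos²β tanφ'] / [γz sinβ cosβ] and solving for z:
z = c' / [γ cosβ (FS·sinβ − cosβ·tanφ')]
  = 4.6 / [19.1·cos30.0°·(1.16·sin30.0° − cos30.0°·tan19.1°)]
  = 4.6 / [19.1·0.8660·(1.16·0.5000 − 0.8660·0.3463)]
  = 4.6 / 4.6334 = 0.993 m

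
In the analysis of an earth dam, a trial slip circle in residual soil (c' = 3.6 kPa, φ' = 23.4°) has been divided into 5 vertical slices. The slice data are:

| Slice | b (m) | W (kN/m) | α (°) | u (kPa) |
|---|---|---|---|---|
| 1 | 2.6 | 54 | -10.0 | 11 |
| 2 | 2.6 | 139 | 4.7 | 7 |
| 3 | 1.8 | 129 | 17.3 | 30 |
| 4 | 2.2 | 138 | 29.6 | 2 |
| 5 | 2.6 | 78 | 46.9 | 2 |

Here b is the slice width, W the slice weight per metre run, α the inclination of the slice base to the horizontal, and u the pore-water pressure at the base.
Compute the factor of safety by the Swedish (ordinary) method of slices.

Ordinary method of slices: FS = Σ[c'·Δl_i + (W_i cosα_i − u_i·Δl_i)·tanφ'] / Σ W_i sinα_i, with Δl_i = b_i / cosα_i.
Slice 1: Δl = 2.6/cos(-10.0°) = 2.640 m; N'_1 = 54·cos(-10.0°) − 11·2.640 = 24.1; c'Δl = 9.50; W sinα = -9.4
Slice 2: Δl = 2.6/cos4.7° = 2.609 m; N'_2 = 139·cos4.7° − 7·2.609 = 120.3; c'Δl = 9.39; W sinα = 11.4
Slice 3: Δl = 1.8/cos17.3° = 1.885 m; N'_3 = 129·cos17.3° − 30·1.885 = 66.6; c'Δl = 6.79; W sinα = 38.4
Slice 4: Δl = 2.2/cos29.6° = 2.530 m; N'_4 = 138·cos29.6° − 2·2.530 = 114.9; c'Δl = 9.11; W sinα = 68.2
Slice 5: Δl = 2.6/cos46.9° = 3.805 m; N'_5 = 78·cos46.9° − 2·3.805 = 45.7; c'Δl = 13.70; W sinα = 57.0
Σc'Δl = 48.5 kN/m; ΣN' = 371.6 kN/m; ΣW sinα = 165.5 kN/m
Resisting = 48.5 + 371.6·tan23.4° = 48.5 + 160.8 = 209.3 kN/m
FS = 209.3 / 165.5 = 1.265

FS = 1.26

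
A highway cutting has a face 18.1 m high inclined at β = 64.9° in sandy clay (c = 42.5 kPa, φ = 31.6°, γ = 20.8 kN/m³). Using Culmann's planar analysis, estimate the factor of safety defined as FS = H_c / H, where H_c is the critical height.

FS = 2.12

H_c = (4c/γ) · sinβ cosφ / [1 − cos(β − φ)]
    = (4·42.5/20.8) · sin64.9°·cos31.6° / [1 − cos33.3°]
    = 8.173 · 0.7713 / 0.1642 = 38.39 m
FS = H_c / H = 38.39 / 18.1 = 2.121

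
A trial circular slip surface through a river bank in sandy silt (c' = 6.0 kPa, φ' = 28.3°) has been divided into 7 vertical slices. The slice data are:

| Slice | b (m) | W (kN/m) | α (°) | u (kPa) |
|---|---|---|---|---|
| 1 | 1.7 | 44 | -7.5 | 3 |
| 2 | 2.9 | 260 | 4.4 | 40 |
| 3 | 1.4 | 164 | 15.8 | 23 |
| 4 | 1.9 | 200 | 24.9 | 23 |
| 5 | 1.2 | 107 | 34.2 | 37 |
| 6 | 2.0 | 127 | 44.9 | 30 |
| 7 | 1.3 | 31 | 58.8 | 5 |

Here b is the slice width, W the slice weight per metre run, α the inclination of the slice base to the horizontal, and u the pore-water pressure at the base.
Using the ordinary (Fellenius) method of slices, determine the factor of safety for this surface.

Ordinary method of slices: FS = Σ[c'·Δl_i + (W_i cosα_i − u_i·Δl_i)·tanφ'] / Σ W_i sinα_i, with Δl_i = b_i / cosα_i.
Slice 1: Δl = 1.7/cos(-7.5°) = 1.715 m; N'_1 = 44·cos(-7.5°) − 3·1.715 = 38.5; c'Δl = 10.29; W sinα = -5.7
Slice 2: Δl = 2.9/cos4.4° = 2.909 m; N'_2 = 260·cos4.4° − 40·2.909 = 142.9; c'Δl = 17.45; W sinα = 19.9
Slice 3: Δl = 1.4/cos15.8° = 1.455 m; N'_3 = 164·cos15.8° − 23·1.455 = 124.3; c'Δl = 8.73; W sinα = 44.7
Slice 4: Δl = 1.9/cos24.9° = 2.095 m; N'_4 = 200·cos24.9° − 23·2.095 = 133.2; c'Δl = 12.57; W sinα = 84.2
Slice 5: Δl = 1.2/cos34.2° = 1.451 m; N'_5 = 107·cos34.2° − 37·1.451 = 34.8; c'Δl = 8.71; W sinα = 60.1
Slice 6: Δl = 2.0/cos44.9° = 2.824 m; N'_6 = 127·cos44.9° − 30·2.824 = 5.3; c'Δl = 16.94; W sinα = 89.6
Slice 7: Δl = 1.3/cos58.8° = 2.510 m; N'_7 = 31·cos58.8° − 5·2.510 = 3.5; c'Δl = 15.06; W sinα = 26.5
Σc'Δl = 89.7 kN/m; ΣN' = 482.5 kN/m; ΣW sinα = 319.4 kN/m
Resisting = 89.7 + 482.5·tan28.3° = 89.7 + 259.8 = 349.6 kN/m
FS = 349.6 / 319.4 = 1.095

FS = 1.09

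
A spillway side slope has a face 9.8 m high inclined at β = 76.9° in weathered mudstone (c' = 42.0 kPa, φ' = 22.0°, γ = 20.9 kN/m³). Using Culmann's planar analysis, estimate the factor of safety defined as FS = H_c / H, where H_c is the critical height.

FS = 1.74

H_c = (4c'/γ) · sinβ cosφ' / [1 − cos(β − φ')]
    = (4·42.0/20.9) · sin76.9°·cos22.0° / [1 − cos54.9°]
    = 8.038 · 0.9031 / 0.4250 = 17.08 m
FS = H_c / H = 17.08 / 9.8 = 1.743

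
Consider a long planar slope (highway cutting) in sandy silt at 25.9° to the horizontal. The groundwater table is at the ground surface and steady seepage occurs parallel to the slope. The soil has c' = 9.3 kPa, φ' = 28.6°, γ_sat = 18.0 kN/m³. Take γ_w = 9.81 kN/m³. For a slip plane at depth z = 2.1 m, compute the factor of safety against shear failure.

FS = 1.14

With seepage parallel to the slope and the water table at the surface, the effective normal stress on the slip plane uses the buoyant unit weight γ' = γ_sat − γ_w while the driving shear stress uses γ_sat:
FS = [c' + γ' z cos²β tanφ'] / [γ_sat z sinβ cosβ]
γ' = 18.0 − 9.81 = 8.19 kN/m³
Numerator = 9.3 + 8.19·2.1·cos²25.9°·tan28.6° = 9.3 + 8.19·2.1·0.8092·0.5452 = 16.888 kPa
Denominator = 18.0·2.1·sin25.9°·cos25.9° = 18.0·2.1·0.4368·0.8996 = 14.853 kPa
FS = 16.888 / 14.853 = 1.137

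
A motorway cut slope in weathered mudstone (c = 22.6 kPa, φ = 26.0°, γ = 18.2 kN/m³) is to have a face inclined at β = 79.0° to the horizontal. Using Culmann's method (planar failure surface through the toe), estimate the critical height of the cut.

Culmann's analysis gives the critical failure plane at α_cr = (β + φ)/2 = (79.0 + 26.0)/2 = 52.5°, and the critical height
H_c = (4c/γ) · sinβ cosφ / [1 − cos(β − φ)]
    = (4·22.6/18.2) · sin79.0°·cos26.0° / [1 − cos(53.0°)]
    = 4.967 · 0.9816·0.8988 / [1 − 0.6018]
    = 4.967 · 0.8823 / 0.3982
    = 11.01 m

H_c = 11.01 m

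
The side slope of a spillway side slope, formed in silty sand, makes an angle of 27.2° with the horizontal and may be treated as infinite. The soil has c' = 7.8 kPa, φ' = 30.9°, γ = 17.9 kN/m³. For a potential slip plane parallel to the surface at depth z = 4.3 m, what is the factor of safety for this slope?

FS = 1.41

For an infinite slope with a slip plane parallel to the surface (no pore pressure): FS = [c' + γz cos²β tanφ'] / [γz sinβ cosβ].
γz = 17.9·4.3 = 76.97 kN/m²
Numerator = 7.8 + 76.97·cos²27.2°·tan30.9° = 7.8 + 76.97·0.7911·0.5985 = 44.241 kPa
Denominator = 76.97·sin27.2°·cos27.2° = 76.97·0.4571·0.8894 = 31.292 kPa
FS = 44.241 / 31.292 = 1.414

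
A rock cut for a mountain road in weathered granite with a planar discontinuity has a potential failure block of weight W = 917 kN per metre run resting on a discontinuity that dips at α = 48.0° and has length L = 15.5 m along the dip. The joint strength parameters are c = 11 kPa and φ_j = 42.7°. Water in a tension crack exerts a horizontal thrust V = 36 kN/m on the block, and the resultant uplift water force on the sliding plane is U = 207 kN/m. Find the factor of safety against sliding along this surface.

FS = 0.74

Resolving the block weight along and normal to the plane and applying the Mohr–Coulomb strength on the joint:
N' = W cosα − U − V sinα = 917·cos48.0° − 207 − 36·sin48.0° = 379.8 kN/m
Driving force T = W sinα + V cosα = 917·sin48.0° + 36·cos48.0° = 705.6 kN/m
Resisting force R = c·L + N'·tanφ_j = 11·15.5 + 379.8·tan42.7° = 170.5 + 350.5 = 521.0 kN/m
FS = R / T = 521.0 / 705.6 = 0.738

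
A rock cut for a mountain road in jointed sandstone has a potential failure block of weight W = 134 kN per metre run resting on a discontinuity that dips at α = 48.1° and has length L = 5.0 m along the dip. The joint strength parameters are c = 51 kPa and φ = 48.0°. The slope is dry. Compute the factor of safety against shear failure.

Resolving the block weight along and normal to the plane and applying the Mohr–Coulomb strength on the joint:
N' = W cosα = 134·cos48.1° = 89.5 kN/m
Driving force T = W sinα = 134·sin48.1° = 99.7 kN/m
Resisting force R = c·L + N'·tanφ = 51·5.0 + 89.5·tan48.0° = 255.0 + 99.4 = 354.4 kN/m
FS = R / T = 354.4 / 99.7 = 3.553

FS = 3.55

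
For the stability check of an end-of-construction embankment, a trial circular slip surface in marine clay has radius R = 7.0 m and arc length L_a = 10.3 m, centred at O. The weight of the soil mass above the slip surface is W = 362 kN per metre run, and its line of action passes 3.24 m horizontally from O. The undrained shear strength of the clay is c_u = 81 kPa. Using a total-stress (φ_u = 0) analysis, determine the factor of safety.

FS = 4.98

Taking moments about the centre O, the resisting moment is provided by the undrained shear strength acting along the arc:
M_R = c_u·L_a·R = 81·10.30·7.0 = 5840.1 kN·m/m
M_D = W·d = 362·3.24 = 1172.9 kN·m/m
FS = M_R / M_D = 5840.1 / 1172.9 = 4.979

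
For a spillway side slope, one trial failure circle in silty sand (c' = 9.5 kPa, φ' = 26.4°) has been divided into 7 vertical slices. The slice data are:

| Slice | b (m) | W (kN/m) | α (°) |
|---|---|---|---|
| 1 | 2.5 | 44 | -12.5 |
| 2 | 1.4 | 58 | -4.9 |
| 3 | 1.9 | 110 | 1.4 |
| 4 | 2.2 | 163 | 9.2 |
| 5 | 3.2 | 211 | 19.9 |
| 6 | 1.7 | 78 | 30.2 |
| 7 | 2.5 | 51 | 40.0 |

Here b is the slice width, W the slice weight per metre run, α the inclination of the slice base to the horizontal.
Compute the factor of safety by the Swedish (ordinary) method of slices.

Ordinary method of slices: FS = Σ[c'·Δl_i + (W_i cosα_i)·tanφ'] / Σ W_i sinα_i, with Δl_i = b_i / cosα_i.
Slice 1: Δl = 2.5/cos(-12.5°) = 2.561 m; N'_1 = 44·cos(-12.5°) = 43.0; c'Δl = 24.33; W sinα = -9.5
Slice 2: Δl = 1.4/cos(-4.9°) = 1.405 m; N'_2 = 58·cos(-4.9°) = 57.8; c'Δl = 13.35; W sinα = -5.0
Slice 3: Δl = 1.9/cos1.4° = 1.901 m; N'_3 = 110·cos1.4° = 110.0; c'Δl = 18.06; W sinα = 2.7
Slice 4: Δl = 2.2/cos9.2° = 2.229 m; N'_4 = 163·cos9.2° = 160.9; c'Δl = 21.17; W sinα = 26.1
Slice 5: Δl = 3.2/cos19.9° = 3.403 m; N'_5 = 211·cos19.9° = 198.4; c'Δl = 32.33; W sinα = 71.8
Slice 6: Δl = 1.7/cos30.2° = 1.967 m; N'_6 = 78·cos30.2° = 67.4; c'Δl = 18.69; W sinα = 39.2
Slice 7: Δl = 2.5/cos40.0° = 3.264 m; N'_7 = 51·cos40.0° = 39.1; c'Δl = 31.00; W sinα = 32.8
Σc'Δl = 158.9 kN/m; ΣN' = 676.5 kN/m; ΣW sinα = 158.1 kN/m
Resisting = 158.9 + 676.5·tan26.4° = 158.9 + 335.8 = 494.7 kN/m
FS = 494.7 / 158.1 = 3.129

FS = 3.13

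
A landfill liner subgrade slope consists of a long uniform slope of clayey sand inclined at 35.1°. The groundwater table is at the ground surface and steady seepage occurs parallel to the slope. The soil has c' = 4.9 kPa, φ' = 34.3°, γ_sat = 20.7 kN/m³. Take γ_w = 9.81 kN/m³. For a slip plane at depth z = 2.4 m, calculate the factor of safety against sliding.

FS = 0.72

With seepage parallel to the slope and the water table at the surface, the effective normal stress on the slip plane uses the buoyant unit weight γ' = γ_sat − γ_w while the driving shear stress uses γ_sat:
FS = [c' + γ' z cos²β tanφ'] / [γ_sat z sinβ cosβ]
γ' = 20.7 − 9.81 = 10.89 kN/m³
Numerator = 4.9 + 10.89·2.4·cos²35.1°·tan34.3° = 4.9 + 10.89·2.4·0.6694·0.6822 = 16.834 kPa
Denominator = 20.7·2.4·sin35.1°·cos35.1° = 20.7·2.4·0.5750·0.8181 = 23.371 kPa
FS = 16.834 / 23.371 = 0.720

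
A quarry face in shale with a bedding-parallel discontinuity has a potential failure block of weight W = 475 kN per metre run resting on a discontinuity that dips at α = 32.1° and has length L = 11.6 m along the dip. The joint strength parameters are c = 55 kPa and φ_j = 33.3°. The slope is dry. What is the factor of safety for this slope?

FS = 3.57

Resolving the block weight along and normal to the plane and applying the Mohr–Coulomb strength on the joint:
N' = W cosα = 475·cos32.1° = 402.4 kN/m
Driving force T = W sinα = 475·sin32.1° = 252.4 kN/m
Resisting force R = c·L + N'·tanφ_j = 55·11.6 + 402.4·tan33.3° = 638.0 + 264.3 = 902.3 kN/m
FS = R / T = 902.3 / 252.4 = 3.575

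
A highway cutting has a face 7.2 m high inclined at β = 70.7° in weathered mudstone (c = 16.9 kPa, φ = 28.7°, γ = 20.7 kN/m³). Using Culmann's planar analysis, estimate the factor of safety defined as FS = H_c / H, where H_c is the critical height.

H_c = (4c/γ) · sinβ cosφ / [1 − cos(β − φ)]
    = (4·16.9/20.7) · sin70.7°·cos28.7° / [1 − cos42.0°]
    = 3.266 · 0.8279 / 0.2569 = 10.53 m
FS = H_c / H = 10.53 / 7.2 = 1.462

FS = 1.46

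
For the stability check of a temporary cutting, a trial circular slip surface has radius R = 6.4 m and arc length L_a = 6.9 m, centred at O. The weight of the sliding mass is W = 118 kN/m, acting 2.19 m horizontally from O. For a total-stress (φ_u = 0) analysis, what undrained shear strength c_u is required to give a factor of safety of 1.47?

FS = c_u·L_a·R / (W·d), so c_u = FS·W·d / (L_a·R).
c_u = 1.47·118·2.19 / (6.90·6.4) = 379.9 / 44.16 = 8.60 kPa

c_u = 8.6 kPa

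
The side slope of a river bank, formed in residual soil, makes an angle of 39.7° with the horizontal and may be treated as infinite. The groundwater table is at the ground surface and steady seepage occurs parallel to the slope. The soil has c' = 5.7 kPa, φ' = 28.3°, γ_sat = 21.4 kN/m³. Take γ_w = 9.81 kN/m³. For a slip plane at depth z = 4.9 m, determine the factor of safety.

With seepage parallel to the slope and the water table at the surface, the effective normal stress on the slip plane uses the buoyant unit weight γ' = γ_sat − γ_w while the driving shear stress uses γ_sat:
FS = [c' + γ' z cos²β tanφ'] / [γ_sat z sinβ cosβ]
γ' = 21.4 − 9.81 = 11.59 kN/m³
Numerator = 5.7 + 11.59·4.9·cos²39.7°·tan28.3° = 5.7 + 11.59·4.9·0.5920·0.5384 = 23.802 kPa
Denominator = 21.4·4.9·sin39.7°·cos39.7° = 21.4·4.9·0.6388·0.7694 = 51.535 kPa
FS = 23.802 / 51.535 = 0.462

FS = 0.46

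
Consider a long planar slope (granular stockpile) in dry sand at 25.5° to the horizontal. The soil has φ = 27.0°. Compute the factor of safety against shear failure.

For a dry cohesionless infinite slope the factor of safety is FS = tanφ / tanβ.
FS = tan27.0° / tan25.5° = 0.5095 / 0.4770 = 1.068

FS = 1.07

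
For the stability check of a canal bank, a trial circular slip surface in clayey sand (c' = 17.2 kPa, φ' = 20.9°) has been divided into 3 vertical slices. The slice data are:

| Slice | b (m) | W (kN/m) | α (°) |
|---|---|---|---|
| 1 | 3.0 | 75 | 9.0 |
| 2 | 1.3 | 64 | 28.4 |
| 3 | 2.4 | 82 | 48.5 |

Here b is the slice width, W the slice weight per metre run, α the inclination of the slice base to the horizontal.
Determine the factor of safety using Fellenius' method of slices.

Ordinary method of slices: FS = Σ[c'·Δl_i + (W_i cosα_i)·tanφ'] / Σ W_i sinα_i, with Δl_i = b_i / cosα_i.
Slice 1: Δl = 3.0/cos9.0° = 3.037 m; N'_1 = 75·cos9.0° = 74.1; c'Δl = 52.24; W sinα = 11.7
Slice 2: Δl = 1.3/cos28.4° = 1.478 m; N'_2 = 64·cos28.4° = 56.3; c'Δl = 25.42; W sinα = 30.4
Slice 3: Δl = 2.4/cos48.5° = 3.622 m; N'_3 = 82·cos48.5° = 54.3; c'Δl = 62.30; W sinα = 61.4
Σc'Δl = 140.0 kN/m; ΣN' = 184.7 kN/m; ΣW sinα = 103.6 kN/m
Resisting = 140.0 + 184.7·tan20.9° = 140.0 + 70.5 = 210.5 kN/m
FS = 210.5 / 103.6 = 2.032

FS = 2.03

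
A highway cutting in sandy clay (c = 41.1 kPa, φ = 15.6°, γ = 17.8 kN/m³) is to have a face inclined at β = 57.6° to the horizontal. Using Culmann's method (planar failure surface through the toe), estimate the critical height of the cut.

H_c = 29.24 m

Culmann's analysis gives the critical failure plane at α_cr = (β + φ)/2 = (57.6 + 15.6)/2 = 36.6°, and the critical height
H_c = (4c/γ) · sinβ cosφ / [1 − cos(β − φ)]
    = (4·41.1/17.8) · sin57.6°·cos15.6° / [1 − cos(42.0°)]
    = 9.236 · 0.8443·0.9632 / [1 − 0.7431]
    = 9.236 · 0.8132 / 0.2569
    = 29.24 m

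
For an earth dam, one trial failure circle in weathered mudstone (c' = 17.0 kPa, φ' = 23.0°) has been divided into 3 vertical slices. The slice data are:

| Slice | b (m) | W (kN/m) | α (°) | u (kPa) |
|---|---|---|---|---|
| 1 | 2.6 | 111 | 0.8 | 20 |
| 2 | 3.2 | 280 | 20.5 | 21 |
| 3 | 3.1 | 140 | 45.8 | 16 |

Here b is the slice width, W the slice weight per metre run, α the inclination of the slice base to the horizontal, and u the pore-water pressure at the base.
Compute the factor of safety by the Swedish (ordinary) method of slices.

Ordinary method of slices: FS = Σ[c'·Δl_i + (W_i cosα_i − u_i·Δl_i)·tanφ'] / Σ W_i sinα_i, with Δl_i = b_i / cosα_i.
Slice 1: Δl = 2.6/cos0.8° = 2.600 m; N'_1 = 111·cos0.8° − 20·2.600 = 59.0; c'Δl = 44.20; W sinα = 1.5
Slice 2: Δl = 3.2/cos20.5° = 3.416 m; N'_2 = 280·cos20.5° − 21·3.416 = 190.5; c'Δl = 58.08; W sinα = 98.1
Slice 3: Δl = 3.1/cos45.8° = 4.447 m; N'_3 = 140·cos45.8° − 16·4.447 = 26.5; c'Δl = 75.59; W sinα = 100.4
Σc'Δl = 177.9 kN/m; ΣN' = 276.0 kN/m; ΣW sinα = 200.0 kN/m
Resisting = 177.9 + 276.0·tan23.0° = 177.9 + 117.1 = 295.0 kN/m
FS = 295.0 / 200.0 = 1.475

FS = 1.48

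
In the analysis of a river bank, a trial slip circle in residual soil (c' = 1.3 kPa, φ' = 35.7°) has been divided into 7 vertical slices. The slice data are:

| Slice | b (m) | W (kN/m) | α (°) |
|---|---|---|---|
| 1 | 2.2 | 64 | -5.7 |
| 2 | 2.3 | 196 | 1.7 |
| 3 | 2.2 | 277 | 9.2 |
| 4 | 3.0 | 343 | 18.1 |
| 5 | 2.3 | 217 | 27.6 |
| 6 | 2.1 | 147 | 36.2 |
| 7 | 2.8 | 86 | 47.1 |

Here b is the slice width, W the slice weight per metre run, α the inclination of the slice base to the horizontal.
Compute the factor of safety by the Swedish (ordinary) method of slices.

Ordinary method of slices: FS = Σ[c'·Δl_i + (W_i cosα_i)·tanφ'] / Σ W_i sinα_i, with Δl_i = b_i / cosα_i.
Slice 1: Δl = 2.2/cos(-5.7°) = 2.211 m; N'_1 = 64·cos(-5.7°) = 63.7; c'Δl = 2.87; W sinα = -6.4
Slice 2: Δl = 2.3/cos1.7° = 2.301 m; N'_2 = 196·cos1.7° = 195.9; c'Δl = 2.99; W sinα = 5.8
Slice 3: Δl = 2.2/cos9.2° = 2.229 m; N'_3 = 277·cos9.2° = 273.4; c'Δl = 2.90; W sinα = 44.3
Slice 4: Δl = 3.0/cos18.1° = 3.156 m; N'_4 = 343·cos18.1° = 326.0; c'Δl = 4.10; W sinα = 106.6
Slice 5: Δl = 2.3/cos27.6° = 2.595 m; N'_5 = 217·cos27.6° = 192.3; c'Δl = 3.37; W sinα = 100.5
Slice 6: Δl = 2.1/cos36.2° = 2.602 m; N'_6 = 147·cos36.2° = 118.6; c'Δl = 3.38; W sinα = 86.8
Slice 7: Δl = 2.8/cos47.1° = 4.113 m; N'_7 = 86·cos47.1° = 58.5; c'Δl = 5.35; W sinα = 63.0
Σc'Δl = 25.0 kN/m; ΣN' = 1228.5 kN/m; ΣW sinα = 400.7 kN/m
Resisting = 25.0 + 1228.5·tan35.7° = 25.0 + 882.8 = 907.8 kN/m
FS = 907.8 / 400.7 = 2.266

FS = 2.27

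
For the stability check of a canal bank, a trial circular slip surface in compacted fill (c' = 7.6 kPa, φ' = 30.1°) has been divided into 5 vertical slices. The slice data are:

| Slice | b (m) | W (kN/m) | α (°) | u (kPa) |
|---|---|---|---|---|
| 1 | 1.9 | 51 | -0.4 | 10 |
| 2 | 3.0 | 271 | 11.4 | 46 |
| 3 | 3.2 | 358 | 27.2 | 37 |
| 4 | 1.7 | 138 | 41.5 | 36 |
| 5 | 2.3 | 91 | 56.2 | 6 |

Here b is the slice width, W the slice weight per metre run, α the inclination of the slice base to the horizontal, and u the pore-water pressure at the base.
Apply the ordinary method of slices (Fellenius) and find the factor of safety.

Ordinary method of slices: FS = Σ[c'·Δl_i + (W_i cosα_i − u_i·Δl_i)·tanφ'] / Σ W_i sinα_i, with Δl_i = b_i / cosα_i.
Slice 1: Δl = 1.9/cos(-0.4°) = 1.900 m; N'_1 = 51·cos(-0.4°) − 10·1.900 = 32.0; c'Δl = 14.44; W sinα = -0.4
Slice 2: Δl = 3.0/cos11.4° = 3.060 m; N'_2 = 271·cos11.4° − 46·3.060 = 124.9; c'Δl = 23.26; W sinα = 53.6
Slice 3: Δl = 3.2/cos27.2° = 3.598 m; N'_3 = 358·cos27.2° − 37·3.598 = 185.3; c'Δl = 27.34; W sinα = 163.6
Slice 4: Δl = 1.7/cos41.5° = 2.270 m; N'_4 = 138·cos41.5° − 36·2.270 = 21.6; c'Δl = 17.25; W sinα = 91.4
Slice 5: Δl = 2.3/cos56.2° = 4.134 m; N'_5 = 91·cos56.2° − 6·4.134 = 25.8; c'Δl = 31.42; W sinα = 75.6
Σc'Δl = 113.7 kN/m; ΣN' = 389.6 kN/m; ΣW sinα = 383.9 kN/m
Resisting = 113.7 + 389.6·tan30.1° = 113.7 + 225.9 = 339.6 kN/m
FS = 339.6 / 383.9 = 0.885

FS = 0.88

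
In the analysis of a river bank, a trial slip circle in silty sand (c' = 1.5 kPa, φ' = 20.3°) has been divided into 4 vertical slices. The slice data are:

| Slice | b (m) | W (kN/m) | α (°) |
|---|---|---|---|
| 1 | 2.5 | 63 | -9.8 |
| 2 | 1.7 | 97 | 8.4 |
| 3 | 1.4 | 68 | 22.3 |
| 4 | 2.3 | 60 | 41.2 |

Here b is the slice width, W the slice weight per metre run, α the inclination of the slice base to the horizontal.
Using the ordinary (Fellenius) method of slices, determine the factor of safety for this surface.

Ordinary method of slices: FS = Σ[c'·Δl_i + (W_i cosα_i)·tanφ'] / Σ W_i sinα_i, with Δl_i = b_i / cosα_i.
Slice 1: Δl = 2.5/cos(-9.8°) = 2.537 m; N'_1 = 63·cos(-9.8°) = 62.1; c'Δl = 3.81; W sinα = -10.7
Slice 2: Δl = 1.7/cos8.4° = 1.718 m; N'_2 = 97·cos8.4° = 96.0; c'Δl = 2.58; W sinα = 14.2
Slice 3: Δl = 1.4/cos22.3° = 1.513 m; N'_3 = 68·cos22.3° = 62.9; c'Δl = 2.27; W sinα = 25.8
Slice 4: Δl = 2.3/cos41.2° = 3.057 m; N'_4 = 60·cos41.2° = 45.1; c'Δl = 4.59; W sinα = 39.5
Σc'Δl = 13.2 kN/m; ΣN' = 266.1 kN/m; ΣW sinα = 68.8 kN/m
Resisting = 13.2 + 266.1·tan20.3° = 13.2 + 98.4 = 111.7 kN/m
FS = 111.7 / 68.8 = 1.624

FS = 1.62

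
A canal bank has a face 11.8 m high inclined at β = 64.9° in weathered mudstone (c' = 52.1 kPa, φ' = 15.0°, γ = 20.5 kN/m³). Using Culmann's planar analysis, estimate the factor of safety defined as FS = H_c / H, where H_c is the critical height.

FS = 2.12

H_c = (4c'/γ) · sinβ cosφ' / [1 − cos(β − φ')]
    = (4·52.1/20.5) · sin64.9°·cos15.0° / [1 − cos49.9°]
    = 10.166 · 0.8747 / 0.3559 = 24.99 m
FS = H_c / H = 24.99 / 11.8 = 2.118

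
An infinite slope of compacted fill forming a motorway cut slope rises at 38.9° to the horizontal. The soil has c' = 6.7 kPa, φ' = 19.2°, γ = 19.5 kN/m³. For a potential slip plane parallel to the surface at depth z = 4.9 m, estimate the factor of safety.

For an infinite slope with a slip plane parallel to the surface (no pore pressure): FS = [c' + γz cos²β tanφ'] / [γz sinβ cosβ].
γz = 19.5·4.9 = 95.55 kN/m²
Numerator = 6.7 + 95.55·cos²38.9°·tan19.2° = 6.7 + 95.55·0.6057·0.3482 = 26.853 kPa
Denominator = 95.55·sin38.9°·cos38.9° = 95.55·0.6280·0.7782 = 46.696 kPa
FS = 26.853 / 46.696 = 0.575

FS = 0.58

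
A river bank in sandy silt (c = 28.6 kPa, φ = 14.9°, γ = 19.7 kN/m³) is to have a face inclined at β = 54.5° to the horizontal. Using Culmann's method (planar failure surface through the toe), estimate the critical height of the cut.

H_c = 19.91 m

Culmann's analysis gives the critical failure plane at α_cr = (β + φ)/2 = (54.5 + 14.9)/2 = 34.7°, and the critical height
H_c = (4c/γ) · sinβ cosφ / [1 − cos(β − φ)]
    = (4·28.6/19.7) · sin54.5°·cos14.9° / [1 − cos(39.6°)]
    = 5.807 · 0.8141·0.9664 / [1 − 0.7705]
    = 5.807 · 0.7867 / 0.2295
    = 19.91 m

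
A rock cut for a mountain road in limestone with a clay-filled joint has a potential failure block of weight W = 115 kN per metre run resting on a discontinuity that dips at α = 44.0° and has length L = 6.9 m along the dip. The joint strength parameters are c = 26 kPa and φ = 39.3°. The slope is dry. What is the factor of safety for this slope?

FS = 3.09

Resolving the block weight along and normal to the plane and applying the Mohr–Coulomb strength on the joint:
N' = W cosα = 115·cos44.0° = 82.7 kN/m
Driving force T = W sinα = 115·sin44.0° = 79.9 kN/m
Resisting force R = c·L + N'·tanφ = 26·6.9 + 82.7·tan39.3° = 179.4 + 67.7 = 247.1 kN/m
FS = R / T = 247.1 / 79.9 = 3.093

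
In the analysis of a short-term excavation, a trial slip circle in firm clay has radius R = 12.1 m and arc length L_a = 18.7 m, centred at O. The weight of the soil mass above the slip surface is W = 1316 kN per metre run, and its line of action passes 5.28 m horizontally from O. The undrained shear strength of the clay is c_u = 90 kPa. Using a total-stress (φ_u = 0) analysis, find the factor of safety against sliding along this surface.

FS = 2.93

Taking moments about the centre O, the resisting moment is provided by the undrained shear strength acting along the arc:
M_R = c_u·L_a·R = 90·18.70·12.1 = 20364.3 kN·m/m
M_D = W·d = 1316·5.28 = 6948.5 kN·m/m
FS = M_R / M_D = 20364.3 / 6948.5 = 2.931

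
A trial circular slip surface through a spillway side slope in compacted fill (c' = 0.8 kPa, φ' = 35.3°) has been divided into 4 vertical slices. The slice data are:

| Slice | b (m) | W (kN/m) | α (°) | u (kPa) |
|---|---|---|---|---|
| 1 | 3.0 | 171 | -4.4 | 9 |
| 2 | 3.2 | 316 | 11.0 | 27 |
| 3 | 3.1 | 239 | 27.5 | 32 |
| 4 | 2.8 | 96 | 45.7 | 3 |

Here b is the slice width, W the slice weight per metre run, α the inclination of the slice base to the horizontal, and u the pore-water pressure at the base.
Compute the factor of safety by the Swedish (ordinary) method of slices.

Ordinary method of slices: FS = Σ[c'·Δl_i + (W_i cosα_i − u_i·Δl_i)·tanφ'] / Σ W_i sinα_i, with Δl_i = b_i / cosα_i.
Slice 1: Δl = 3.0/cos(-4.4°) = 3.009 m; N'_1 = 171·cos(-4.4°) − 9·3.009 = 143.4; c'Δl = 2.41; W sinα = -13.1
Slice 2: Δl = 3.2/cos11.0° = 3.260 m; N'_2 = 316·cos11.0° − 27·3.260 = 222.2; c'Δl = 2.61; W sinα = 60.3
Slice 3: Δl = 3.1/cos27.5° = 3.495 m; N'_3 = 239·cos27.5° − 32·3.495 = 100.2; c'Δl = 2.80; W sinα = 110.4
Slice 4: Δl = 2.8/cos45.7° = 4.009 m; N'_4 = 96·cos45.7° − 3·4.009 = 55.0; c'Δl = 3.21; W sinα = 68.7
Σc'Δl = 11.0 kN/m; ΣN' = 520.8 kN/m; ΣW sinα = 226.2 kN/m
Resisting = 11.0 + 520.8·tan35.3° = 11.0 + 368.7 = 379.7 kN/m
FS = 379.7 / 226.2 = 1.679

FS = 1.68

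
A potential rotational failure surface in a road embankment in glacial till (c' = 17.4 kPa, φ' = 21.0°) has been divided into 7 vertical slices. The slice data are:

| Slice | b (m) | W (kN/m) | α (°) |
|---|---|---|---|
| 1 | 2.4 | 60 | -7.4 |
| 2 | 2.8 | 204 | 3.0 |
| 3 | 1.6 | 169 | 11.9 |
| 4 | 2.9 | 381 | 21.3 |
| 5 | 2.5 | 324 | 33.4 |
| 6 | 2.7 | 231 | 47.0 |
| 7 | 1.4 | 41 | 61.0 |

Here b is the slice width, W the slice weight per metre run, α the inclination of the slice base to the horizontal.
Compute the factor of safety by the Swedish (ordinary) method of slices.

Ordinary method of slices: FS = Σ[c'·Δl_i + (W_i cosα_i)·tanφ'] / Σ W_i sinα_i, with Δl_i = b_i / cosα_i.
Slice 1: Δl = 2.4/cos(-7.4°) = 2.420 m; N'_1 = 60·cos(-7.4°) = 59.5; c'Δl = 42.11; W sinα = -7.7
Slice 2: Δl = 2.8/cos3.0° = 2.804 m; N'_2 = 204·cos3.0° = 203.7; c'Δl = 48.79; W sinα = 10.7
Slice 3: Δl = 1.6/cos11.9° = 1.635 m; N'_3 = 169·cos11.9° = 165.4; c'Δl = 28.45; W sinα = 34.8
Slice 4: Δl = 2.9/cos21.3° = 3.113 m; N'_4 = 381·cos21.3° = 355.0; c'Δl = 54.16; W sinα = 138.4
Slice 5: Δl = 2.5/cos33.4° = 2.995 m; N'_5 = 324·cos33.4° = 270.5; c'Δl = 52.11; W sinα = 178.4
Slice 6: Δl = 2.7/cos47.0° = 3.959 m; N'_6 = 231·cos47.0° = 157.5; c'Δl = 68.89; W sinα = 168.9
Slice 7: Δl = 1.4/cos61.0° = 2.888 m; N'_7 = 41·cos61.0° = 19.9; c'Δl = 50.25; W sinα = 35.9
Σc'Δl = 344.7 kN/m; ΣN' = 1231.5 kN/m; ΣW sinα = 559.4 kN/m
Resisting = 344.7 + 1231.5·tan21.0° = 344.7 + 472.7 = 817.5 kN/m
FS = 817.5 / 559.4 = 1.461

FS = 1.46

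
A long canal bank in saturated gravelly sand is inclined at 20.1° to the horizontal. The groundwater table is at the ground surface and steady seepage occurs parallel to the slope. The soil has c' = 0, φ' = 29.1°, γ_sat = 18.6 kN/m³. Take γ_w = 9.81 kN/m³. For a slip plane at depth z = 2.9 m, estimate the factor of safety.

With seepage parallel to the slope and the water table at the surface, the effective normal stress on the slip plane uses the buoyant unit weight γ' = γ_sat − γ_w while the driving shear stress uses γ_sat:
FS = [c' + γ' z cos²β tanφ'] / [γ_sat z sinβ cosβ]
(For c' = 0 this reduces to FS = (γ'/γ_sat)·tanφ'/tanβ.)
γ' = 18.6 − 9.81 = 8.79 kN/m³
Numerator = 0.0 + 8.79·2.9·cos²20.1°·tan29.1° = 0.0 + 8.79·2.9·0.8819·0.5566 = 12.512 kPa
Denominator = 18.6·2.9·sin20.1°·cos20.1° = 18.6·2.9·0.3437·0.9391 = 17.408 kPa
FS = 12.512 / 17.408 = 0.719

FS = 0.72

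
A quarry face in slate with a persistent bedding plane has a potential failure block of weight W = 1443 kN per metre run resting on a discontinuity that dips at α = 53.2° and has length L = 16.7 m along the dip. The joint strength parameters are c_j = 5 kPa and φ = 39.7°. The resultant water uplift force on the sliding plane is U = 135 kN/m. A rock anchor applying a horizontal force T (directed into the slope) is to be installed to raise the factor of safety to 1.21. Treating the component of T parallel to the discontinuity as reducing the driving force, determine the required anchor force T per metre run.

T = 510 kN/m

Resolving forces along and normal to the sliding plane, with the horizontal anchor force T adding T·sinα to the effective normal force and T·cosα acting up the plane against the driving force:
FS = [c_jL + (W cosα − U + T sinα) tanφ] / [W sinα − T cosα]
Without the anchor: N' = 729.4 kN/m, driving T_d = 1155.5 kN/m, resisting R = 5·16.7 + 729.4·tan39.7° = 689.1 kN/m, FS = 0.60.
Setting FS = 1.21 and solving for T:
1.21·(1155.5 − T cos53.2°) = 689.1 + T sin53.2°·tan39.7°
T·(sin53.2°·tan39.7° + 1.21·cos53.2°) = 1.21·1155.5 − 689.1
T·(0.8007·0.8302 + 1.21·0.5990) = 1398.1 − 689.1 = 709.0
T·1.3896 = 709.0
T = 510.3 kN/m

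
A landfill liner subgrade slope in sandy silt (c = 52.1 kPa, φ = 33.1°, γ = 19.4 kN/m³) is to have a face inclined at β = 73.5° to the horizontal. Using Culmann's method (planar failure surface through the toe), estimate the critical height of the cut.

Culmann's analysis gives the critical failure plane at α_cr = (β + φ)/2 = (73.5 + 33.1)/2 = 53.3°, and the critical height
H_c = (4c/γ) · sinβ cosφ / [1 − cos(β − φ)]
    = (4·52.1/19.4) · sin73.5°·cos33.1° / [1 − cos(40.4°)]
    = 10.742 · 0.9588·0.8377 / [1 − 0.7615]
    = 10.742 · 0.8032 / 0.2385
    = 36.18 m

H_c = 36.18 m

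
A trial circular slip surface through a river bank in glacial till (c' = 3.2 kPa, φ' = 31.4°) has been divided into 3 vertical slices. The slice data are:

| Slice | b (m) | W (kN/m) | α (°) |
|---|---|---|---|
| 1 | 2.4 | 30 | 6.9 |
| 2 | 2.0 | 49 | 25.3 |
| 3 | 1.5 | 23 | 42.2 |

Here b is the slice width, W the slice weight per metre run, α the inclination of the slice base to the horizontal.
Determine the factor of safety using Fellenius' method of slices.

FS = 1.92

Ordinary method of slices: FS = Σ[c'·Δl_i + (W_i cosα_i)·tanφ'] / Σ W_i sinα_i, with Δl_i = b_i / cosα_i.
Slice 1: Δl = 2.4/cos6.9° = 2.418 m; N'_1 = 30·cos6.9° = 29.8; c'Δl = 7.74; W sinα = 3.6
Slice 2: Δl = 2.0/cos25.3° = 2.212 m; N'_2 = 49·cos25.3° = 44.3; c'Δl = 7.08; W sinα = 20.9
Slice 3: Δl = 1.5/cos42.2° = 2.025 m; N'_3 = 23·cos42.2° = 17.0; c'Δl = 6.48; W sinα = 15.4
Σc'Δl = 21.3 kN/m; ΣN' = 91.1 kN/m; ΣW sinα = 40.0 kN/m
Resisting = 21.3 + 91.1·tan31.4° = 21.3 + 55.6 = 76.9 kN/m
FS = 76.9 / 40.0 = 1.923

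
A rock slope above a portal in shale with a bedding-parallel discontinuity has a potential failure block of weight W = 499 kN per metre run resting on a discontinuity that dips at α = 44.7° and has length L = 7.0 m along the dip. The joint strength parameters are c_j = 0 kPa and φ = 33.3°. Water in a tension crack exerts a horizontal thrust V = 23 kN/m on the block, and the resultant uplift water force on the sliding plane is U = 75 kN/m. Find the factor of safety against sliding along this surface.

Resolving the block weight along and normal to the plane and applying the Mohr–Coulomb strength on the joint:
N' = W cosα − U − V sinα = 499·cos44.7° − 75 − 23·sin44.7° = 263.5 kN/m
Driving force T = W sinα + V cosα = 499·sin44.7° + 23·cos44.7° = 367.3 kN/m
Resisting force R = c_j·L + N'·tanφ = 0·7.0 + 263.5·tan33.3° = 0.0 + 173.1 = 173.1 kN/m
FS = R / T = 173.1 / 367.3 = 0.471

FS = 0.47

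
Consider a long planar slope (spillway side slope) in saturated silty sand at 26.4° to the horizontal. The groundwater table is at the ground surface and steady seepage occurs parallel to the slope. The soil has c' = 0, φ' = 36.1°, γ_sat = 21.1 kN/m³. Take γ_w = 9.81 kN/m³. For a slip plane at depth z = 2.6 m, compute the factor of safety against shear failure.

With seepage parallel to the slope and the water table at the surface, the effective normal stress on the slip plane uses the buoyant unit weight γ' = γ_sat − γ_w while the driving shear stress uses γ_sat:
FS = [c' + γ' z cos²β tanφ'] / [γ_sat z sinβ cosβ]
(For c' = 0 this reduces to FS = (γ'/γ_sat)·tanφ'/tanβ.)
γ' = 21.1 − 9.81 = 11.29 kN/m³
Numerator = 0.0 + 11.29·2.6·cos²26.4°·tan36.1° = 0.0 + 11.29·2.6·0.8023·0.7292 = 17.173 kPa
Denominator = 21.1·2.6·sin26.4°·cos26.4° = 21.1·2.6·0.4446·0.8957 = 21.849 kPa
FS = 17.173 / 21.849 = 0.786

FS = 0.79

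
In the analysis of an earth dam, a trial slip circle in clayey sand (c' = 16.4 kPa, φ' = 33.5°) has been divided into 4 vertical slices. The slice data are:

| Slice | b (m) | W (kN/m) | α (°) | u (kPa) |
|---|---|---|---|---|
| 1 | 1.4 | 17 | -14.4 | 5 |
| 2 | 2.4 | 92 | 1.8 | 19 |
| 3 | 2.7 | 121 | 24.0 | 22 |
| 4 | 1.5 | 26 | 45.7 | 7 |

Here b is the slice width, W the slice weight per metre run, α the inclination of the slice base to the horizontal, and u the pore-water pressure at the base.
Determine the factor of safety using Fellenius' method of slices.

FS = 3.25

Ordinary method of slices: FS = Σ[c'·Δl_i + (W_i cosα_i − u_i·Δl_i)·tanφ'] / Σ W_i sinα_i, with Δl_i = b_i / cosα_i.
Slice 1: Δl = 1.4/cos(-14.4°) = 1.445 m; N'_1 = 17·cos(-14.4°) − 5·1.445 = 9.2; c'Δl = 23.70; W sinα = -4.2
Slice 2: Δl = 2.4/cos1.8° = 2.401 m; N'_2 = 92·cos1.8° − 19·2.401 = 46.3; c'Δl = 39.38; W sinα = 2.9
Slice 3: Δl = 2.7/cos24.0° = 2.956 m; N'_3 = 121·cos24.0° − 22·2.956 = 45.5; c'Δl = 48.47; W sinα = 49.2
Slice 4: Δl = 1.5/cos45.7° = 2.148 m; N'_4 = 26·cos45.7° − 7·2.148 = 3.1; c'Δl = 35.22; W sinα = 18.6
Σc'Δl = 146.8 kN/m; ΣN' = 104.2 kN/m; ΣW sinα = 66.5 kN/m
Resisting = 146.8 + 104.2·tan33.5° = 146.8 + 69.0 = 215.8 kN/m
FS = 215.8 / 66.5 = 3.245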